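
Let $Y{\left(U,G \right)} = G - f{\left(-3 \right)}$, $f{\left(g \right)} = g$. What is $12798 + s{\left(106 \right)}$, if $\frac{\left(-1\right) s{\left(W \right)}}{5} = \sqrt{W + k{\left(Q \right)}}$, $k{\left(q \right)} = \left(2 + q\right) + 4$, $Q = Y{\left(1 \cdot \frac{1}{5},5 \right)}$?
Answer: $12798 - 10 \sqrt{30} \approx 12743.0$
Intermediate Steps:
$Y{\left(U,G \right)} = 3 + G$ ($Y{\left(U,G \right)} = G - -3 = G + 3 = 3 + G$)
$Q = 8$ ($Q = 3 + 5 = 8$)
$k{\left(q \right)} = 6 + q$
$s{\left(W \right)} = - 5 \sqrt{14 + W}$ ($s{\left(W \right)} = - 5 \sqrt{W + \left(6 + 8\right)} = - 5 \sqrt{W + 14} = - 5 \sqrt{14 + W}$)
$12798 + s{\left(106 \right)} = 12798 - 5 \sqrt{14 + 106} = 12798 - 5 \sqrt{120} = 12798 - 5 \cdot 2 \sqrt{30} = 12798 - 10 \sqrt{30}$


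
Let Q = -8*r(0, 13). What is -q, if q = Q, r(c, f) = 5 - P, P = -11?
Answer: 128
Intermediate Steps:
r(c, f) = 16 (r(c, f) = 5 - 1*(-11) = 5 + 11 = 16)
Q = -128 (Q = -8*16 = -128)
q = -128
-q = -1*(-128) = 128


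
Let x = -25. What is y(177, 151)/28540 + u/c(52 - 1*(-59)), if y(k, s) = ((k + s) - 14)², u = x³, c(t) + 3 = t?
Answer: -108822283/770580 ≈ -141.22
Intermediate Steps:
c(t) = -3 + t
u = -15625 (u = (-25)³ = -15625)
y(k, s) = (-14 + k + s)²
y(177, 151)/28540 + u/c(52 - 1*(-59)) = (-14 + 177 + 151)²/28540 - 15625/(-3 + (52 - 1*(-59))) = 314²*(1/28540) - 15625/(-3 + (52 + 59)) = 98596*(1/28540) - 15625/(-3 + 111) = 24649/7135 - 15625/108 = -108822283/770580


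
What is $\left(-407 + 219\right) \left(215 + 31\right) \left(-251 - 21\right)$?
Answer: $12579456$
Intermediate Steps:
$\left(-407 + 219\right) \left(215 + 31\right) \left(-251 - 21\right) = - 188 \cdot 246 \left(-272\right) = \left(-188\right) \left(-66912\right) = 12579456$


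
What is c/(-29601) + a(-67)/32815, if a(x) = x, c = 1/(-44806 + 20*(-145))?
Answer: -94613702687/46339548216390 ≈ -0.0020417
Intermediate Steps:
c = -1/47706 (c = 1/(-44806 - 2900) = 1/(-47706) = -1/47706 ≈ -2.0962e-5)
c/(-29601) + a(-67)/32815 = -1/47706/(-29601) - 67/32815 = -1/47706*(-1/29601) - 67*1/32815 = 1/1412145306 - 67/32815 = -94613702687/46339548216390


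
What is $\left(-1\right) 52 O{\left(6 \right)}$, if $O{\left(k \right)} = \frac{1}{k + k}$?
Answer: $- \frac{13}{3} \approx -4.3333$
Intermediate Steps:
$O{\left(k \right)} = \frac{1}{2 k}$
$\left(-1\right) 52 O{\left(6 \right)} = \left(-1\right) 52 \frac{1}{2 \cdot 6} = - 52 \cdot \frac{1}{2} \cdot \frac{1}{6} = \left(-52\right) \frac{1}{12} = - \frac{13}{3}$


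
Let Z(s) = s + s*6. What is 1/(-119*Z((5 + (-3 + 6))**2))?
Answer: -1/53312 ≈ -1.8758e-5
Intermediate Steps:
Z(s) = 7*s (Z(s) = s + 6*s = 7*s)
1/(-119*Z((5 + (-3 + 6))**2)) = 1/(-833*(5 + (-3 + 6))**2) = 1/(-833*(5 + 3)**2) = 1/(-833*8**2) = 1/(-833*64) = 1/(-119*448) = 1/(-53312) = -1/53312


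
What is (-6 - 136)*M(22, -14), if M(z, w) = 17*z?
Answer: -53108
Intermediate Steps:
(-6 - 136)*M(22, -14) = (-6 - 136)*(17*22) = -142*374 = -53108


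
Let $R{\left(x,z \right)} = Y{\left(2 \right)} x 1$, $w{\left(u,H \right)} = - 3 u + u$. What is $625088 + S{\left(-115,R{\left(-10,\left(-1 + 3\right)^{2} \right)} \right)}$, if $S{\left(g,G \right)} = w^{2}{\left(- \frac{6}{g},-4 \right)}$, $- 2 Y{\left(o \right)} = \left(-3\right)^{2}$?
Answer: $\frac{8266788944}{13225} \approx 6.2509 \cdot 10^{5}$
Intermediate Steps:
$Y{\left(o \right)} = - \frac{9}{2}$ ($Y{\left(o \right)} = - \frac{\left(-3\right)^{2}}{2} = \left(- \frac{1}{2}\right) 9 = - \frac{9}{2}$)
$w{\left(u,H \right)} = - 2 u$
$R{\left(x,z \right)} = - \frac{9 x}{2}$ ($R{\left(x,z \right)} = - \frac{9 x}{2} \cdot 1 = - \frac{9 x}{2}$)
$S{\left(g,G \right)} = \frac{144}{g^{2}}$ ($S{\left(g,G \right)} = \left(- 2 \left(- \frac{6}{g}\right)\right)^{2} = \left(\frac{12}{g}\right)^{2} = \frac{144}{g^{2}}$)
$625088 + S{\left(-115,R{\left(-10,\left(-1 + 3\right)^{2} \right)} \right)} = 625088 + \frac{144}{13225} = \frac{8266788944}{13225}$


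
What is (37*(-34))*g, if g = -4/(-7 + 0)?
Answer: -5032/7 ≈ -718.86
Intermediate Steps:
g = 4/7 (g = -4/(-7) = -⅐*(-4) = 4/7 ≈ 0.57143)
(37*(-34))*g = (37*(-34))*(4/7) = -1258*4/7 = -5032/7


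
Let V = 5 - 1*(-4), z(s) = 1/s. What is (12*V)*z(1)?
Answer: 108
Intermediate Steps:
z(s) = 1/s
V = 9 (V = 5 + 4 = 9)
(12*V)*z(1) = (12*9)/1 = 108*1 = 108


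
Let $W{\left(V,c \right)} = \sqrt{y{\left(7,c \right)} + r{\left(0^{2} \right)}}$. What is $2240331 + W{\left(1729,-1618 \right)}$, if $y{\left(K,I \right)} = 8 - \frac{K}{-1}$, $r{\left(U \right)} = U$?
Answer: $2240331 + \sqrt{15} \approx 2.2403 \cdot 10^{6}$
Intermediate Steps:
$y{\left(K,I \right)} = 8 + K$ ($y{\left(K,I \right)} = 8 - K \left(-1\right) = 8 - - K = 8 + K$)
$W{\left(V,c \right)} = \sqrt{15}$ ($W{\left(V,c \right)} = \sqrt{\left(8 + 7\right) + 0^{2}} = \sqrt{15 + 0} = \sqrt{15}$)
$2240331 + W{\left(1729,-1618 \right)} = 2240331 + \sqrt{15}$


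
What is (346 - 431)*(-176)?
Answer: 14960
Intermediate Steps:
(346 - 431)*(-176) = -85*(-176) = 14960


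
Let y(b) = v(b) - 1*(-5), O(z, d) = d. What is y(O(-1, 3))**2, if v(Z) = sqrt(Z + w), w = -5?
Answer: (5 + I*sqrt(2))**2 ≈ 23.0 + 14.142*I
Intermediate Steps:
v(Z) = sqrt(-5 + Z) (v(Z) = sqrt(Z - 5) = sqrt(-5 + Z))
y(b) = 5 + sqrt(-5 + b) (y(b) = sqrt(-5 + b) - 1*(-5) = sqrt(-5 + b) + 5 = 5 + sqrt(-5 + b))
y(O(-1, 3))**2 = (5 + sqrt(-5 + 3))**2 = (5 + sqrt(-2))**2 = (5 + I*sqrt(2))**2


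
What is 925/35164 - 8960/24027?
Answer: -292844465/844885428 ≈ -0.34661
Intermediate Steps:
925/35164 - 8960/24027 = -292844465/844885428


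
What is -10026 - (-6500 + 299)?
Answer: -3825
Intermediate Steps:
-10026 - (-6500 + 299) = -10026 - 1*(-6201) = -10026 + 6201 = -3825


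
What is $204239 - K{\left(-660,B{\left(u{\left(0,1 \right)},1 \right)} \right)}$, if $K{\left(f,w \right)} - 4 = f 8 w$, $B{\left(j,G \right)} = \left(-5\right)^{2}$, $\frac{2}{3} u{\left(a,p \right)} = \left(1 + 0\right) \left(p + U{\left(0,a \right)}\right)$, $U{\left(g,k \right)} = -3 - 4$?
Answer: $336235$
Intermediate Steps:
$U{\left(g,k \right)} = -7$ ($U{\left(g,k \right)} = -3 - 4 = -7$)
$u{\left(a,p \right)} = - \frac{21}{2} + \frac{3 p}{2}$ ($u{\left(a,p \right)} = \frac{3 \left(1 + 0\right) \left(p - 7\right)}{2} = \frac{3 \cdot 1 \left(-7 + p\right)}{2} = \frac{3 \left(-7 + p\right)}{2} = - \frac{21}{2} + \frac{3 p}{2}$)
$B{\left(j,G \right)} = 25$
$K{\left(f,w \right)} = 4 + 8 f w$ ($K{\left(f,w \right)} = 4 + f 8 w = 4 + 8 f w$)
$204239 - K{\left(-660,B{\left(u{\left(0,1 \right)},1 \right)} \right)} = 204239 - \left(4 + 8 \left(-660\right) 25\right) = 204239 - \left(4 - 132000\right) = 204239 - -131996 = 204239 + 131996 = 336235$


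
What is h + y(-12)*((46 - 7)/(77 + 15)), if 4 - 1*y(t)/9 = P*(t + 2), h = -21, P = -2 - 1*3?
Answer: -393/2 ≈ -196.50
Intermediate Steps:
P = -5 (P = -2 - 3 = -5)
y(t) = 126 + 45*t (y(t) = 36 - (-45)*(t + 2) = 36 - (-45)*(2 + t) = 36 - 9*(-10 - 5*t) = 36 + (90 + 45*t) = 126 + 45*t)
h + y(-12)*((46 - 7)/(77 + 15)) = -21 + (126 + 45*(-12))*((46 - 7)/(77 + 15)) = -21 + (126 - 540)*(39/92) = -21 - 16146/92 = -21 - 414*39/92 = -21 - 351/2 = -393/2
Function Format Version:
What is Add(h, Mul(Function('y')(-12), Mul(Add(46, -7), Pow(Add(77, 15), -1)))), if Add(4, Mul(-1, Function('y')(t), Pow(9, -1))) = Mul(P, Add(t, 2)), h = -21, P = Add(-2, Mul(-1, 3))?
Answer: Rational(-393, 2) ≈ -196.50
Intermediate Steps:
P = -5 (P = Add(-2, -3) = -5)
Function('y')(t) = Add(126, Mul(45, t)) (Function('y')(t) = Add(36, Mul(-9, Mul(-5, Add(t, 2)))) = Add(36, Mul(-9, Mul(-5, Add(2, t)))) = Add(36, Mul(-9, Add(-10, Mul(-5, t)))) = Add(36, Add(90, Mul(45, t))) = Add(126, Mul(45, t)))
Add(h, Mul(Function('y')(-12), Mul(Add(46, -7), Pow(Add(77, 15), -1)))) = Add(-21, Mul(Add(126, Mul(45, -12)), Mul(Add(46, -7), Pow(Add(77, 15), -1)))) = Add(-21, Mul(Add(126, -540), Mul(39, Pow(92, -1)))) = Add(-21, Mul(-414, Mul(39, Rational(1, 92)))) = Add(-21, Mul(-414, Rational(39, 92))) = Add(-21, Rational(-351, 2)) = Rational(-393, 2)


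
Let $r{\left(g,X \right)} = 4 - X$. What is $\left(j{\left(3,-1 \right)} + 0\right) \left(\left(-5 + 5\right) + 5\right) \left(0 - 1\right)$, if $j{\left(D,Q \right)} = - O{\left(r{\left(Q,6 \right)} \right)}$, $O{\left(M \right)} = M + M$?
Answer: $-20$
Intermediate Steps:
$O{\left(M \right)} = 2 M$
$j{\left(D,Q \right)} = 4$ ($j{\left(D,Q \right)} = - 2 \left(4 - 6\right) = - 2 \left(-2\right) = \left(-1\right) \left(-4\right) = 4$)
$\left(j{\left(3,-1 \right)} + 0\right) \left(\left(-5 + 5\right) + 5\right) \left(0 - 1\right) = \left(4 + 0\right) \left(\left(-5 + 5\right) + 5\right) \left(0 - 1\right) = 4 \left(0 + 5\right) \left(-1\right) = 4 \cdot 5 \left(-1\right) = 4 \left(-5\right) = -20$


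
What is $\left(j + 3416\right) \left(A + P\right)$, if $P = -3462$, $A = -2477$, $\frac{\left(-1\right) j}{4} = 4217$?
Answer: $79891428$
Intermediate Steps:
$j = -16868$ ($j = \left(-4\right) 4217 = -16868$)
$\left(j + 3416\right) \left(A + P\right) = \left(-16868 + 3416\right) \left(-2477 - 3462\right) = \left(-13452\right) \left(-5939\right) = 79891428$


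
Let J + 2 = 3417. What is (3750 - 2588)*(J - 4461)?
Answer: -1215452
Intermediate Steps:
J = 3415 (J = -2 + 3417 = 3415)
(3750 - 2588)*(J - 4461) = (3750 - 2588)*(3415 - 4461) = 1162*(-1046) = -1215452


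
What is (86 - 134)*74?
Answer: -3552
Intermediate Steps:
(86 - 134)*74 = -48*74 = -3552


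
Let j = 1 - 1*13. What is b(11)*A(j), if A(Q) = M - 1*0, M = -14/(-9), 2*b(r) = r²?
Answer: 847/9 ≈ 94.111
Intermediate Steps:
b(r) = r²/2
M = 14/9 (M = -14*(-⅑) = 14/9 ≈ 1.5556)
j = -12 (j = 1 - 13 = -12)
A(Q) = 14/9 (A(Q) = 14/9 - 1*0 = 14/9 + 0 = 14/9)
b(11)*A(j) = ((½)*11²)*(14/9) = ((½)*121)*(14/9) = (121/2)*(14/9) = 847/9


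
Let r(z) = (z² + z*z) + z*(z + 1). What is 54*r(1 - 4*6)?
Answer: 84456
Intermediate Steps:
r(z) = 2*z² + z*(1 + z) (r(z) = (z² + z²) + z*(1 + z) = 2*z² + z*(1 + z))
54*r(1 - 4*6) = 54*((1 - 4*6)*(1 + 3*(1 - 4*6))) = 54*((1 - 24)*(1 + 3*(1 - 24))) = 54*(-23*(1 + 3*(-23))) = 54*(-23*(1 - 69)) = 54*(-23*(-68)) = 54*1564 = 84456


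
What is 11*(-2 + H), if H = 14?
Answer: 132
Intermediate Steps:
11*(-2 + H) = 11*(-2 + 14) = 11*12 = 132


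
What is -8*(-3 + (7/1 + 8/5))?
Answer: -224/5 ≈ -44.800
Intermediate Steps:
-8*(-3 + (7/1 + 8/5)) = -8*(-3 + (7*1 + 8*(⅕))) = -8*(-3 + (7 + 8/5)) = -8*(-3 + 43/5) = -8*28/5 = -224/5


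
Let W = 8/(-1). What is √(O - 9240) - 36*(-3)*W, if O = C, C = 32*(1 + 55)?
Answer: -864 + 14*I*√38 ≈ -864.0 + 86.302*I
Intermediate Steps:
W = -8 (W = -1*8 = -8)
C = 1792 (C = 32*56 = 1792)
O = 1792
√(O - 9240) - 36*(-3)*W = √(1792 - 9240) - 36*(-3)*(-8) = √(-7448) - (-108)*(-8) = 14*I*√38 - 1*864 = 14*I*√38 - 864 = -864 + 14*I*√38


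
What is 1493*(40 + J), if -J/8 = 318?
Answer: -3738472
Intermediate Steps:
J = -2544 (J = -8*318 = -2544)
1493*(40 + J) = 1493*(40 - 2544) = 1493*(-2504) = -3738472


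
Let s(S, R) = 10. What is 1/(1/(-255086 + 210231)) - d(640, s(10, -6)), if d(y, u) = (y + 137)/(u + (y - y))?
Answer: -449327/10 ≈ -44933.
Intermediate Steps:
d(y, u) = (137 + y)/u (d(y, u) = (137 + y)/(u + 0) = (137 + y)/u)
1/(1/(-255086 + 210231)) - d(640, s(10, -6)) = 1/(1/(-255086 + 210231)) - (137 + 640)/10 = 1/(1/(-44855)) - 777/10 = 1/(-1/44855) - 1*777/10 = -44855 - 777/10 = -449327/10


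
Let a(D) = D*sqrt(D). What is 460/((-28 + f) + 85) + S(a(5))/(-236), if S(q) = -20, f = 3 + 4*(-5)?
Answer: 1367/118 ≈ 11.585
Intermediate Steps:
f = -17 (f = 3 - 20 = -17)
a(D) = D**(3/2)
460/((-28 + f) + 85) + S(a(5))/(-236) = 460/((-28 - 17) + 85) - 20/(-236) = 460/(-45 + 85) - 20*(-1/236) = 460/40 + 5/59 = 460*(1/40) + 5/59 = 23/2 + 5/59 = 1367/118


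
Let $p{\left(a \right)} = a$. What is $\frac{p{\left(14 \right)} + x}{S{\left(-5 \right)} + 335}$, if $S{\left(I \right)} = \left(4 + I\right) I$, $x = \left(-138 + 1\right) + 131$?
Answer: $\frac{2}{85} \approx 0.023529$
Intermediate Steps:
$x = -6$ ($x = -137 + 131 = -6$)
$S{\left(I \right)} = I \left(4 + I\right)$
$\frac{p{\left(14 \right)} + x}{S{\left(-5 \right)} + 335} = \frac{14 - 6}{- 5 \left(4 - 5\right) + 335} = \frac{8}{\left(-5\right) \left(-1\right) + 335} = \frac{8}{5 + 335} = \frac{8}{340} = 8 \cdot \frac{1}{340} = \frac{2}{85}$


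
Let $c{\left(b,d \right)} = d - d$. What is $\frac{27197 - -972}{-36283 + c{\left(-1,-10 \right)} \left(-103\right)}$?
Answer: $- \frac{28169}{36283} \approx -0.77637$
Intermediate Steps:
$c{\left(b,d \right)} = 0$
$\frac{27197 - -972}{-36283 + c{\left(-1,-10 \right)} \left(-103\right)} = \frac{27197 - -972}{-36283 + 0 \left(-103\right)} = \frac{27197 + \left(1003 - 31\right)}{-36283 + 0} = \frac{27197 + 972}{-36283} = 28169 \left(- \frac{1}{36283}\right) = - \frac{28169}{36283}$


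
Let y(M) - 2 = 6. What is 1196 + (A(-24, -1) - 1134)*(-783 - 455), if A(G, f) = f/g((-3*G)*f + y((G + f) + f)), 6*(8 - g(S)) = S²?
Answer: 1421947199/1012 ≈ 1.4051e+6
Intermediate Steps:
y(M) = 8 (y(M) = 2 + 6 = 8)
g(S) = 8 - S²/6
A(G, f) = f/(8 - (8 - 3*G*f)²/6) (A(G, f) = f/(8 - ((-3*G)*f + 8)²/6) = f/(8 - (-3*G*f + 8)²/6) = f/(8 - (8 - 3*G*f)²/6))
1196 + (A(-24, -1) - 1134)*(-783 - 455) = 1196 + (-6*(-1)/(-48 + (-8 + 3*(-24)*(-1))²) - 1134)*(-783 - 455) = 1196 + (-6*(-1)/(-48 + (-8 + 72)²) - 1134)*(-1238) = 1196 + (-6*(-1)/(-48 + 64²) - 1134)*(-1238) = 1196 + (-6*(-1)/(-48 + 4096) - 1134)*(-1238) = 1196 + (-6*(-1)/4048 - 1134)*(-1238) = 1196 + (-6*(-1)*1/4048 - 1134)*(-1238) = 1196 + (3/2024 - 1134)*(-1238) = 1196 - 2295213/2024*(-1238) = 1196 + 1420736847/1012 = 1421947199/1012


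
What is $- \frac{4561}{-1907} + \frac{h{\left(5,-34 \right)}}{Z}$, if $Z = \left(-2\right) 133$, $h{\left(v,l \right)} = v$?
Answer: $\frac{1203691}{507262} \approx 2.3729$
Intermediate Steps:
$Z = -266$
$- \frac{4561}{-1907} + \frac{h{\left(5,-34 \right)}}{Z} = - \frac{4561}{-1907} + \frac{5}{-266} = \left(-4561\right) \left(- \frac{1}{1907}\right) + 5 \left(- \frac{1}{266}\right) = \frac{4561}{1907} - \frac{5}{266} = \frac{1203691}{507262}$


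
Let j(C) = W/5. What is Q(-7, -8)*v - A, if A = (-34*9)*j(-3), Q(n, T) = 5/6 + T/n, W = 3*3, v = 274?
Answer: 114689/105 ≈ 1092.3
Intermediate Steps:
W = 9
j(C) = 9/5
Q(n, T) = 5/6 + T/n (Q(n, T) = 5*(1/6) + T/n = 5/6 + T/n)
A = -2754/5 (A = -34*9*(9/5) = -306*9/5 = -2754/5 ≈ -550.80)
Q(-7, -8)*v - A = (5/6 - 8/(-7))*274 - 1*(-2754/5) = (5/6 - 8*(-1/7))*274 + 2754/5 = (5/6 + 8/7)*274 + 2754/5 = (83/42)*274 + 2754/5 = 11371/21 + 2754/5 = 114689/105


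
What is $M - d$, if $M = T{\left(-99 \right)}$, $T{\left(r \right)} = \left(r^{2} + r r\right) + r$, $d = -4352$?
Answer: $23855$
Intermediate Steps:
$T{\left(r \right)} = r + 2 r^{2}$ ($T{\left(r \right)} = \left(r^{2} + r^{2}\right) + r = 2 r^{2} + r = r + 2 r^{2}$)
$M = 19503$ ($M = - 99 \left(1 + 2 \left(-99\right)\right) = - 99 \left(1 - 198\right) = \left(-99\right) \left(-197\right) = 19503$)
$M - d = 19503 - -4352 = 19503 + 4352 = 23855$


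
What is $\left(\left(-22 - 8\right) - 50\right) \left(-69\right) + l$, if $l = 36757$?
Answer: $42277$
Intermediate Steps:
$\left(\left(-22 - 8\right) - 50\right) \left(-69\right) + l = \left(\left(-22 - 8\right) - 50\right) \left(-69\right) + 36757 = \left(-30 - 50\right) \left(-69\right) + 36757 = \left(-80\right) \left(-69\right) + 36757 = 5520 + 36757 = 42277$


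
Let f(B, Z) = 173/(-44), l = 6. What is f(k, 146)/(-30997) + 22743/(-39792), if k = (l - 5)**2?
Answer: -2584297159/4522586288 ≈ -0.57142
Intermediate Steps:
k = 1 (k = (6 - 5)**2 = 1**2 = 1)
f(B, Z) = -173/44 (f(B, Z) = 173*(-1/44) = -173/44)
f(k, 146)/(-30997) + 22743/(-39792) = -173/44/(-30997) + 22743/(-39792) = -173/44*(-1/30997) + 22743*(-1/39792) = 173/1363868 - 7581/13264 = -2584297159/4522586288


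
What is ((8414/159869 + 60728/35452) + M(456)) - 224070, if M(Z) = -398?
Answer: -318050460490756/1416918947 ≈ -2.2447e+5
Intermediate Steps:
((8414/159869 + 60728/35452) + M(456)) - 224070 = ((8414/159869 + 60728/35452) - 398) - 224070 = ((8414*(1/159869) + 60728*(1/35452)) - 398) - 224070 = ((8414/159869 + 15182/8863) - 398) - 224070 = (2501704440/1416918947 - 398) - 224070 = -561432036466/1416918947 - 224070 = -318050460490756/1416918947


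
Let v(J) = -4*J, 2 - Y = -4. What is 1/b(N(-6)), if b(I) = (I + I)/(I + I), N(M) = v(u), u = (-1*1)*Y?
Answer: 1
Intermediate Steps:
Y = 6 (Y = 2 - 1*(-4) = 2 + 4 = 6)
u = -6 (u = -1*1*6 = -1*6 = -6)
N(M) = 24 (N(M) = -4*(-6) = 24)
b(I) = 1 (b(I) = (2*I)/((2*I)) = (2*I)*(1/(2*I)) = 1)
1/b(N(-6)) = 1/1 = 1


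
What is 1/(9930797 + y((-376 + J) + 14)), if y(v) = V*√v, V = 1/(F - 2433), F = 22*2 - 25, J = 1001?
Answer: 815080094572/8094394957935333875 + 102*√71/8094394957935333875 ≈ 1.0070e-7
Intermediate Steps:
F = 19 (F = 44 - 25 = 19)
V = -1/2414 (V = 1/(19 - 2433) = 1/(-2414) = -1/2414 ≈ -0.00041425)
y(v) = -√v/2414
1/(9930797 + y((-376 + J) + 14)) = 1/(9930797 - √((-376 + 1001) + 14)/2414) = 1/(9930797 - √(625 + 14)/2414) = 1/(9930797 - 3*√71/2414)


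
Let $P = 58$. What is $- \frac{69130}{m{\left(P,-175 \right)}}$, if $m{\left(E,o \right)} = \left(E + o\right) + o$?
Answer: $\frac{34565}{146} \approx 236.75$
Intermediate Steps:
$m{\left(E,o \right)} = E + 2 o$
$- \frac{69130}{m{\left(P,-175 \right)}} = - \frac{69130}{58 + 2 \left(-175\right)} = - \frac{69130}{58 - 350} = - \frac{69130}{-292} = \left(-69130\right) \left(- \frac{1}{292}\right) = \frac{34565}{146}$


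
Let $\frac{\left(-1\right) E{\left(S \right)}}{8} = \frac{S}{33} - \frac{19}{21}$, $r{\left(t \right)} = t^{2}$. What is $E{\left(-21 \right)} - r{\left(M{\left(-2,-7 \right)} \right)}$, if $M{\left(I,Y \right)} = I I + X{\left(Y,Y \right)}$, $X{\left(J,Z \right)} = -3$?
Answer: $\frac{2617}{231} \approx 11.329$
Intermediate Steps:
$M{\left(I,Y \right)} = -3 + I^{2}$ ($M{\left(I,Y \right)} = I I - 3 = I^{2} - 3 = -3 + I^{2}$)
$E{\left(S \right)} = \frac{152}{21} - \frac{8 S}{33}$ ($E{\left(S \right)} = - 8 \left(\frac{S}{33} - \frac{19}{21}\right) = - 8 \left(- \frac{19}{21} + \frac{S}{33}\right) = \frac{152}{21} - \frac{8 S}{33}$)
$E{\left(-21 \right)} - r{\left(M{\left(-2,-7 \right)} \right)} = \left(\frac{152}{21} - - \frac{56}{11}\right) - \left(-3 + \left(-2\right)^{2}\right)^{2} = \left(\frac{152}{21} + \frac{56}{11}\right) - \left(-3 + 4\right)^{2} = \frac{2848}{231} - 1^{2} = \frac{2848}{231} - 1 = \frac{2617}{231}$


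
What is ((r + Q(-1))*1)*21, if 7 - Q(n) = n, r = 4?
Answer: 252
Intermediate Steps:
Q(n) = 7 - n
((r + Q(-1))*1)*21 = ((4 + (7 - 1*(-1)))*1)*21 = ((4 + (7 + 1))*1)*21 = ((4 + 8)*1)*21 = (12*1)*21 = 12*21 = 252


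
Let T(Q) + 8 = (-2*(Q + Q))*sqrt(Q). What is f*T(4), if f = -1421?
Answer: 56840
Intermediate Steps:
T(Q) = -8 - 4*Q**(3/2) (T(Q) = -8 + (-2*(Q + Q))*sqrt(Q) = -8 + (-4*Q)*sqrt(Q) = -8 - 4*Q**(3/2))
f*T(4) = -1421*(-8 - 4*4**(3/2)) = -1421*(-8 - 4*8) = -1421*(-8 - 32) = -1421*(-40) = 56840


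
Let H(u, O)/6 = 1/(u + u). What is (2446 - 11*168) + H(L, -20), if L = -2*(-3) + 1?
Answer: 4189/7 ≈ 598.43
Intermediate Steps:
L = 7 (L = 6 + 1 = 7)
H(u, O) = 3/u (H(u, O) = 6/(u + u) = 6/((2*u)) = 6*(1/(2*u)) = 3/u)
(2446 - 11*168) + H(L, -20) = (2446 - 11*168) + 3/7 = (2446 - 1848) + 3*(1/7) = 598 + 3/7 = 4189/7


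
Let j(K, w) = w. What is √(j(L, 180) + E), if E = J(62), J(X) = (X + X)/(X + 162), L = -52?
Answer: √141554/28 ≈ 13.437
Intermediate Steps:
J(X) = 2*X/(162 + X) (J(X) = (2*X)/(162 + X) = 2*X/(162 + X))
E = 31/56 (E = 2*62/(162 + 62) = 2*62/224 = 2*62*(1/224) = 31/56 ≈ 0.55357)
√(j(L, 180) + E) = √(180 + 31/56) = √(10111/56) = √141554/28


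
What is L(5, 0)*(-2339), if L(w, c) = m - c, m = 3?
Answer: -7017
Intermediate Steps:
L(w, c) = 3 - c
L(5, 0)*(-2339) = (3 - 1*0)*(-2339) = (3 + 0)*(-2339) = 3*(-2339) = -7017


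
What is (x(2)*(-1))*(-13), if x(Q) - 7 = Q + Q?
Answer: 143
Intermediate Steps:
x(Q) = 7 + 2*Q (x(Q) = 7 + (Q + Q) = 7 + 2*Q)
(x(2)*(-1))*(-13) = ((7 + 2*2)*(-1))*(-13) = ((7 + 4)*(-1))*(-13) = (11*(-1))*(-13) = -11*(-13) = 143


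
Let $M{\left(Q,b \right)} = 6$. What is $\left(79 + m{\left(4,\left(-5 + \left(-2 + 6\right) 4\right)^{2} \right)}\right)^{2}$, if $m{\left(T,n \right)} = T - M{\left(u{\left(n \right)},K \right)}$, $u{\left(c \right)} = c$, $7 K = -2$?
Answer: $5929$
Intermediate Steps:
$K = - \frac{2}{7}$ ($K = \frac{1}{7} \left(-2\right) = - \frac{2}{7} \approx -0.28571$)
$m{\left(T,n \right)} = -6 + T$ ($m{\left(T,n \right)} = T - 6 = -6 + T$)
$\left(79 + m{\left(4,\left(-5 + \left(-2 + 6\right) 4\right)^{2} \right)}\right)^{2} = \left(79 + \left(-6 + 4\right)\right)^{2} = \left(79 - 2\right)^{2} = 77^{2} = 5929$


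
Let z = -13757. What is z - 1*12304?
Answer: -26061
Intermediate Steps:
z - 1*12304 = -13757 - 1*12304 = -13757 - 12304 = -26061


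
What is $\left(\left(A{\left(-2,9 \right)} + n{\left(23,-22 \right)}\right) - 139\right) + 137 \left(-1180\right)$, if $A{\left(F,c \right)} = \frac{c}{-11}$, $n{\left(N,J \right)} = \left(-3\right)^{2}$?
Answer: $- \frac{1779699}{11} \approx -1.6179 \cdot 10^{5}$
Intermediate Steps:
$n{\left(N,J \right)} = 9$
$A{\left(F,c \right)} = - \frac{c}{11}$ ($A{\left(F,c \right)} = c \left(- \frac{1}{11}\right) = - \frac{c}{11}$)
$\left(\left(A{\left(-2,9 \right)} + n{\left(23,-22 \right)}\right) - 139\right) + 137 \left(-1180\right) = \left(\left(\left(- \frac{1}{11}\right) 9 + 9\right) - 139\right) + 137 \left(-1180\right) = \left(\left(- \frac{9}{11} + 9\right) - 139\right) - 161660 = \left(\frac{90}{11} - 139\right) - 161660 = - \frac{1439}{11} - 161660 = - \frac{1779699}{11}$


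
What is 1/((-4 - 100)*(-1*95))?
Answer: 1/9880 ≈ 0.00010121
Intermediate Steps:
1/((-4 - 100)*(-1*95)) = 1/(-104*(-95)) = 1/9880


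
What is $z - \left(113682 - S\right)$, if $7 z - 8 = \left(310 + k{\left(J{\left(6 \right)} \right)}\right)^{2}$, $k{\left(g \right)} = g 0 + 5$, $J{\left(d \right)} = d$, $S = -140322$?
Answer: $- \frac{1678795}{7} \approx -2.3983 \cdot 10^{5}$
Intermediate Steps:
$k{\left(g \right)} = 5$ ($k{\left(g \right)} = 0 + 5 = 5$)
$z = \frac{99233}{7}$ ($z = \frac{8}{7} + \frac{\left(310 + 5\right)^{2}}{7} = \frac{8}{7} + \frac{315^{2}}{7} = \frac{8}{7} + \frac{1}{7} \cdot 99225 = \frac{8}{7} + 14175 = \frac{99233}{7} \approx 14176.0$)
$z - \left(113682 - S\right) = \frac{99233}{7} - \left(113682 - -140322\right) = \frac{99233}{7} - \left(113682 + 140322\right) = \frac{99233}{7} - 254004 = - \frac{1678795}{7}$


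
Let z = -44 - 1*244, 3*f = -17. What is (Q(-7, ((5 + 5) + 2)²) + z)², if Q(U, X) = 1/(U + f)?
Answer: 119836809/1444 ≈ 82990.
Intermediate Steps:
f = -17/3 (f = (⅓)*(-17) = -17/3 ≈ -5.6667)
Q(U, X) = 1/(-17/3 + U) (Q(U, X) = 1/(U - 17/3) = 1/(-17/3 + U))
z = -288 (z = -44 - 244 = -288)
(Q(-7, ((5 + 5) + 2)²) + z)² = (3/(-17 + 3*(-7)) - 288)² = (3/(-17 - 21) - 288)² = (3/(-38) - 288)² = (3*(-1/38) - 288)² = (-3/38 - 288)² = (-10947/38)² = 119836809/1444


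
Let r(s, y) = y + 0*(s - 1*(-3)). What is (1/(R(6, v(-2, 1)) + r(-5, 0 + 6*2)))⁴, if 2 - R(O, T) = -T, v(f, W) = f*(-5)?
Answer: 1/331776 ≈ 3.0141e-6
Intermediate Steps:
v(f, W) = -5*f
R(O, T) = 2 + T (R(O, T) = 2 - (-1)*T = 2 + T)
r(s, y) = y (r(s, y) = y + 0*(s + 3) = y + 0*(3 + s) = y + 0 = y)
(1/(R(6, v(-2, 1)) + r(-5, 0 + 6*2)))⁴ = (1/((2 - 5*(-2)) + (0 + 6*2)))⁴ = (1/((2 + 10) + (0 + 12)))⁴ = (1/(12 + 12))⁴ = (1/24)⁴ = 1/331776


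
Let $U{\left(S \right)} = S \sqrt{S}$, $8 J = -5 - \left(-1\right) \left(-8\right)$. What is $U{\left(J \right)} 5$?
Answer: $- \frac{65 i \sqrt{26}}{32} \approx - 10.357 i$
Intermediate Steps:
$J = - \frac{13}{8}$ ($J = \frac{-5 - \left(-1\right) \left(-8\right)}{8} = \frac{-5 - 8}{8} = \frac{1}{8} \left(-13\right) = - \frac{13}{8} \approx -1.625$)
$U{\left(S \right)} = S^{\frac{3}{2}}$
$U{\left(J \right)} 5 = \left(- \frac{13}{8}\right)^{\frac{3}{2}} \cdot 5 = - \frac{13 i \sqrt{26}}{32} \cdot 5 = - \frac{65 i \sqrt{26}}{32}$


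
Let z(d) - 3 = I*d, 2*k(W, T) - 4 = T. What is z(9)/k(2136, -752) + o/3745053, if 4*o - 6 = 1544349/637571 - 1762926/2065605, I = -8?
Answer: 20625293397993960121/111794762400964439940 ≈ 0.18449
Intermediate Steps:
k(W, T) = 2 + T/2
o = 3322614532043/1755959793940 (o = 3/2 + (1544349/637571 - 1762926/2065605)/4 = 3/2 + (1544349*(1/637571) - 1762926*1/2065605)/4 = 3/2 + (1544349/637571 - 587642/688535)/4 = 3/2 + (1/4)*(688674841133/438989948485) = 3/2 + 688674841133/1755959793940 = 3322614532043/1755959793940 ≈ 1.8922)
z(d) = 3 - 8*d
z(9)/k(2136, -752) + o/3745053 = (3 - 8*9)/(2 + (1/2)*(-752)) + (3322614532043/1755959793940)/3745053 = (3 - 72)/(2 - 376) + (3322614532043/1755959793940)*(1/3745053) = -69/(-374) + 3322614532043/6576162494174378820 = -69*(-1/374) + 3322614532043/6576162494174378820 = 69/374 + 3322614532043/6576162494174378820 = 20625293397993960121/111794762400964439940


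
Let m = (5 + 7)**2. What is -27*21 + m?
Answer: -423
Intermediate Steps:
m = 144 (m = 12**2 = 144)
-27*21 + m = -27*21 + 144 = -567 + 144 = -423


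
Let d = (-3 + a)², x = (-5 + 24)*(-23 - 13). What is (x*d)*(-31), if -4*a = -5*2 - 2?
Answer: 0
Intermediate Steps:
a = 3 (a = -(-5*2 - 2)/4 = -(-10 - 2)/4 = -¼*(-12) = 3)
x = -684 (x = 19*(-36) = -684)
d = 0 (d = (-3 + 3)² = 0² = 0)
(x*d)*(-31) = -684*0*(-31) = 0*(-31) = 0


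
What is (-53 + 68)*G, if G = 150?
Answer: 2250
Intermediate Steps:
(-53 + 68)*G = (-53 + 68)*150 = 15*150 = 2250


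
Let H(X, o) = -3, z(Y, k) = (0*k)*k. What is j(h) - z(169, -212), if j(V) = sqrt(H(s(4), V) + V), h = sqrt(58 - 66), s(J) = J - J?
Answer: sqrt(-3 + 2*I*sqrt(2)) ≈ 0.74937 + 1.8872*I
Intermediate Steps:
s(J) = 0
z(Y, k) = 0 (z(Y, k) = 0*k = 0)
h = 2*I*sqrt(2) (h = sqrt(-8) = 2*I*sqrt(2) ≈ 2.8284*I)
j(V) = sqrt(-3 + V)
j(h) - z(169, -212) = sqrt(-3 + 2*I*sqrt(2)) - 1*0 = sqrt(-3 + 2*I*sqrt(2)) + 0 = sqrt(-3 + 2*I*sqrt(2))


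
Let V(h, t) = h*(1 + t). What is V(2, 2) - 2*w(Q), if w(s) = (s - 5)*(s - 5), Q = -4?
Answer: -156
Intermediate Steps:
w(s) = (-5 + s)**2 (w(s) = (-5 + s)*(-5 + s) = (-5 + s)**2)
V(2, 2) - 2*w(Q) = 2*(1 + 2) - 2*(-5 - 4)**2 = 2*3 - 2*(-9)**2 = 6 - 2*81 = 6 - 162 = -156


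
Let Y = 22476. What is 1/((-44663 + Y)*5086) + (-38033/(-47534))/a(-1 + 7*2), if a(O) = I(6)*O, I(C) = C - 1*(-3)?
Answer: 1072938844057/156893579498799 ≈ 0.0068386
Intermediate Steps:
I(C) = 3 + C (I(C) = C + 3 = 3 + C)
a(O) = 9*O (a(O) = (3 + 6)*O = 9*O)
1/((-44663 + Y)*5086) + (-38033/(-47534))/a(-1 + 7*2) = 1/((-44663 + 22476)*5086) + (-38033/(-47534))/((9*(-1 + 7*2))) = (1/5086)/(-22187) + (-38033*(-1/47534))/((9*(-1 + 14))) = -1/22187*1/5086 + 38033/(47534*((9*13))) = -1/112843082 + (38033/47534)/117 = -1/112843082 + (38033/47534)*(1/117) = -1/112843082 + 38033/5561478 = 1072938844057/156893579498799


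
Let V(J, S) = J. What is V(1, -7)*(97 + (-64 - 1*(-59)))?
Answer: 92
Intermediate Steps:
V(1, -7)*(97 + (-64 - 1*(-59))) = 1*(97 + (-64 - 1*(-59))) = 1*(97 + (-64 + 59)) = 1*(97 - 5) = 1*92 = 92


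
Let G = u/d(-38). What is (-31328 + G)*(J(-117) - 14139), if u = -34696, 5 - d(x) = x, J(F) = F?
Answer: 19698940800/43 ≈ 4.5812e+8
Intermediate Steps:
d(x) = 5 - x
G = -34696/43 (G = -34696/(5 - 1*(-38)) = -34696/(5 + 38) = -34696/43 ≈ -806.88)
(-31328 + G)*(J(-117) - 14139) = (-31328 - 34696/43)*(-117 - 14139) = -1381800/43*(-14256) = 19698940800/43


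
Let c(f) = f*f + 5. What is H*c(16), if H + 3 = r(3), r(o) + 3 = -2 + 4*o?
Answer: 1044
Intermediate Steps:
r(o) = -5 + 4*o (r(o) = -3 + (-2 + 4*o) = -5 + 4*o)
H = 4 (H = -3 + (-5 + 4*3) = -3 + (-5 + 12) = -3 + 7 = 4)
c(f) = 5 + f**2 (c(f) = f**2 + 5 = 5 + f**2)
H*c(16) = 4*(5 + 16**2) = 4*(5 + 256) = 4*261 = 1044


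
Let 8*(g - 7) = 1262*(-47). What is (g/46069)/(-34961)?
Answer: 29629/6442473236 ≈ 4.5990e-6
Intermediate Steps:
g = -29629/4 (g = 7 + (1262*(-47))/8 = 7 + (⅛)*(-59314) = 7 - 29657/4 = -29629/4 ≈ -7407.3)
(g/46069)/(-34961) = -29629/4/46069/(-34961) = -29629/4*1/46069*(-1/34961) = -29629/184276*(-1/34961) = 29629/6442473236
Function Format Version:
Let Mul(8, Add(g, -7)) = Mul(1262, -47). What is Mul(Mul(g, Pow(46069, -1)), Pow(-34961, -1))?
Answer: Rational(29629, 6442473236) ≈ 4.5990e-6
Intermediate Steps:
g = Rational(-29629, 4) (g = Add(7, Mul(Rational(1, 8), Mul(1262, -47))) = Add(7, Mul(Rational(1, 8), -59314)) = Add(7, Rational(-29657, 4)) = Rational(-29629, 4) ≈ -7407.3)
Mul(Mul(g, Pow(46069, -1)), Pow(-34961, -1)) = Mul(Mul(Rational(-29629, 4), Pow(46069, -1)), Pow(-34961, -1)) = Mul(Mul(Rational(-29629, 4), Rational(1, 46069)), Rational(-1, 34961)) = Mul(Rational(-29629, 184276), Rational(-1, 34961)) = Rational(29629, 6442473236)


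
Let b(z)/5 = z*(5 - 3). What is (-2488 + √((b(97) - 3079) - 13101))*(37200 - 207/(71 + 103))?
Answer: -2683968564/29 + 84143709*I*√10/58 ≈ -9.2551e+7 + 4.5877e+6*I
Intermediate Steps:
b(z) = 10*z (b(z) = 5*(z*(5 - 3)) = 5*(z*2) = 5*(2*z) = 10*z)
(-2488 + √((b(97) - 3079) - 13101))*(37200 - 207/(71 + 103)) = (-2488 + √((10*97 - 3079) - 13101))*(37200 - 207/(71 + 103)) = (-2488 + √((970 - 3079) - 13101))*(37200 - 207/174) = (-2488 + √(-2109 - 13101))*(37200 - 207*1/174) = (-2488 + √(-15210))*(37200 - 69/58) = (-2488 + 39*I*√10)*(2157531/58) = -2683968564/29 + 84143709*I*√10/58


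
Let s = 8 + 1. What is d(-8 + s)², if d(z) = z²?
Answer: 1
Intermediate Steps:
s = 9
d(-8 + s)² = ((-8 + 9)²)² = (1²)² = 1² = 1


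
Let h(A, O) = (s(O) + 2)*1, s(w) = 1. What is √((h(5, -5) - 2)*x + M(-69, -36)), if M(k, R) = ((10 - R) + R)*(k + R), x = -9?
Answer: I*√1059 ≈ 32.542*I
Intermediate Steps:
h(A, O) = 3 (h(A, O) = (1 + 2)*1 = 3*1 = 3)
M(k, R) = 10*R + 10*k (M(k, R) = 10*(R + k) = 10*R + 10*k)
√((h(5, -5) - 2)*x + M(-69, -36)) = √((3 - 2)*(-9) + (10*(-36) + 10*(-69))) = √(1*(-9) + (-360 - 690)) = √(-9 - 1050) = √(-1059) = I*√1059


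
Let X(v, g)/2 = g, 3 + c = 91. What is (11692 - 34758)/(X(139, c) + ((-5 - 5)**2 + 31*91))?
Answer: -1214/163 ≈ -7.4479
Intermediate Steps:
c = 88 (c = -3 + 91 = 88)
X(v, g) = 2*g
(11692 - 34758)/(X(139, c) + ((-5 - 5)**2 + 31*91)) = (11692 - 34758)/(2*88 + ((-5 - 5)**2 + 31*91)) = -23066/(176 + ((-10)**2 + 2821)) = -23066/(176 + (100 + 2821)) = -23066/(176 + 2921) = -23066/3097 = -23066*1/3097 = -1214/163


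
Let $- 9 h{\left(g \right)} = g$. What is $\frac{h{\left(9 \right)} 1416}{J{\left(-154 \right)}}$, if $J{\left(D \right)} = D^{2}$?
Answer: $- \frac{354}{5929} \approx -0.059707$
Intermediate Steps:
$h{\left(g \right)} = - \frac{g}{9}$
$\frac{h{\left(9 \right)} 1416}{J{\left(-154 \right)}} = \frac{\left(- \frac{1}{9}\right) 9 \cdot 1416}{\left(-154\right)^{2}} = \frac{\left(-1\right) 1416}{23716} = \left(-1416\right) \frac{1}{23716} = - \frac{354}{5929}$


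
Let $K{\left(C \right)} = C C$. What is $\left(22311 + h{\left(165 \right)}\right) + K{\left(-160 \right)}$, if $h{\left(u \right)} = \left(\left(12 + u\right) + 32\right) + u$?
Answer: $48285$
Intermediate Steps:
$h{\left(u \right)} = 44 + 2 u$ ($h{\left(u \right)} = \left(44 + u\right) + u = 44 + 2 u$)
$K{\left(C \right)} = C^{2}$
$\left(22311 + h{\left(165 \right)}\right) + K{\left(-160 \right)} = \left(22311 + \left(44 + 2 \cdot 165\right)\right) + \left(-160\right)^{2} = \left(22311 + \left(44 + 330\right)\right) + 25600 = \left(22311 + 374\right) + 25600 = 22685 + 25600 = 48285$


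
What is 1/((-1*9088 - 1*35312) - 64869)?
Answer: -1/109269 ≈ -9.1517e-6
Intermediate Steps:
1/((-1*9088 - 1*35312) - 64869) = 1/((-9088 - 35312) - 64869) = 1/(-44400 - 64869) = 1/(-109269) = -1/109269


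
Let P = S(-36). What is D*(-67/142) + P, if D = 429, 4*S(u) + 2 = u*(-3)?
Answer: -12490/71 ≈ -175.92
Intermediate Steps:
S(u) = -½ - 3*u/4 (S(u) = -½ + (u*(-3))/4 = -½ + (-3*u)/4 = -½ - 3*u/4)
P = 53/2 (P = -½ - ¾*(-36) = -½ + 27 = 53/2 ≈ 26.500)
D*(-67/142) + P = 429*(-67/142) + 53/2 = -28743/142 + 53/2 = -12490/71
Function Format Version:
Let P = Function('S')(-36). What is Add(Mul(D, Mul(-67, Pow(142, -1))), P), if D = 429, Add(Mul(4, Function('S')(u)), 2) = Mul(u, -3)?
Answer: Rational(-12490, 71) ≈ -175.92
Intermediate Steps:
Function('S')(u) = Add(Rational(-1, 2), Mul(Rational(-3, 4), u)) (Function('S')(u) = Add(Rational(-1, 2), Mul(Rational(1, 4), Mul(u, -3))) = Add(Rational(-1, 2), Mul(Rational(1, 4), Mul(-3, u))) = Add(Rational(-1, 2), Mul(Rational(-3, 4), u)))
P = Rational(53, 2) (P = Add(Rational(-1, 2), Mul(Rational(-3, 4), -36)) = Add(Rational(-1, 2), 27) = Rational(53, 2) ≈ 26.500)
Add(Mul(D, Mul(-67, Pow(142, -1))), P) = Add(Mul(429, Mul(-67, Pow(142, -1))), Rational(53, 2)) = Add(Mul(429, Mul(-67, Rational(1, 142))), Rational(53, 2)) = Add(Mul(429, Rational(-67, 142)), Rational(53, 2)) = Add(Rational(-28743, 142), Rational(53, 2)) = Rational(-12490, 71)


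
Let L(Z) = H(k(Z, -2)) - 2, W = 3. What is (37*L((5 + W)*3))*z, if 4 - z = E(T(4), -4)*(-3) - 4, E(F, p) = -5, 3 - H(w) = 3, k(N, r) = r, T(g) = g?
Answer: 518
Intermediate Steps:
H(w) = 0 (H(w) = 3 - 1*3 = 3 - 3 = 0)
z = -7 (z = 4 - (-5*(-3) - 4) = 4 - (15 - 4) = 4 - 1*11 = 4 - 11 = -7)
L(Z) = -2 (L(Z) = 0 - 2 = -2)
(37*L((5 + W)*3))*z = (37*(-2))*(-7) = -74*(-7) = 518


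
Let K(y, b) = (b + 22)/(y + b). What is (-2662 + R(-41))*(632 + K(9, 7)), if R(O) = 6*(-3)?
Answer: -3397235/2 ≈ -1.6986e+6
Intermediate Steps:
K(y, b) = (22 + b)/(b + y)
R(O) = -18
(-2662 + R(-41))*(632 + K(9, 7)) = (-2662 - 18)*(632 + (22 + 7)/(7 + 9)) = -2680*(632 + 29/16) = -2680*10141/16 = -3397235/2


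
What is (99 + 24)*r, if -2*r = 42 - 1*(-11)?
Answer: -6519/2 ≈ -3259.5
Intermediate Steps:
r = -53/2 (r = -(42 - 1*(-11))/2 = -(42 + 11)/2 = -½*53 = -53/2 ≈ -26.500)
(99 + 24)*r = (99 + 24)*(-53/2) = 123*(-53/2) = -6519/2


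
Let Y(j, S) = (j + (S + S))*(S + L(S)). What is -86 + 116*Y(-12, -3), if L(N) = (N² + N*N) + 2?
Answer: -35582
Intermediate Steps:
L(N) = 2 + 2*N² (L(N) = (N² + N²) + 2 = 2*N² + 2 = 2 + 2*N²)
Y(j, S) = (j + 2*S)*(2 + S + 2*S²) (Y(j, S) = (j + (S + S))*(S + (2 + 2*S²)) = (j + 2*S)*(2 + S + 2*S²))
-86 + 116*Y(-12, -3) = -86 + 116*(2*(-3)² - 3*(-12) + 2*(-12)*(1 + (-3)²) + 4*(-3)*(1 + (-3)²)) = -86 + 116*(2*9 + 36 + 2*(-12)*(1 + 9) + 4*(-3)*(1 + 9)) = -86 + 116*(18 + 36 + 2*(-12)*10 + 4*(-3)*10) = -86 + 116*(18 + 36 - 240 - 120) = -86 + 116*(-306) = -86 - 35496 = -35582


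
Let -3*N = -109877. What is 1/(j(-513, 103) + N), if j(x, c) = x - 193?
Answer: 3/107759 ≈ 2.7840e-5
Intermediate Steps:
N = 109877/3 (N = -⅓*(-109877) = 109877/3 ≈ 36626.)
j(x, c) = -193 + x
1/(j(-513, 103) + N) = 1/((-193 - 513) + 109877/3) = 1/(-706 + 109877/3) = 1/(107759/3) = 3/107759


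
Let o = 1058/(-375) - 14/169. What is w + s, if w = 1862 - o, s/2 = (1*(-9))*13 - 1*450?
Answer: 46321052/63375 ≈ 730.90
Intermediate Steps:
o = -184052/63375 (o = 1058*(-1/375) - 14*1/169 = -1058/375 - 14/169 = -184052/63375 ≈ -2.9042)
s = -1134 (s = 2*((1*(-9))*13 - 1*450) = 2*(-9*13 - 450) = 2*(-117 - 450) = 2*(-567) = -1134)
w = 118188302/63375 (w = 1862 - 1*(-184052/63375) = 1862 + 184052/63375 = 118188302/63375 ≈ 1864.9)
w + s = 118188302/63375 - 1134 = 46321052/63375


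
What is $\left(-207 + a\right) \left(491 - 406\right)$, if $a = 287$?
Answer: $6800$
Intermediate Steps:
$\left(-207 + a\right) \left(491 - 406\right) = \left(-207 + 287\right) \left(491 - 406\right) = 80 \cdot 85 = 6800$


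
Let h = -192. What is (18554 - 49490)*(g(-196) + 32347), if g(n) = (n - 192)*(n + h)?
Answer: -5657915976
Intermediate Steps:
g(n) = (-192 + n)² (g(n) = (n - 192)*(n - 192) = (-192 + n)*(-192 + n) = (-192 + n)²)
(18554 - 49490)*(g(-196) + 32347) = (18554 - 49490)*((36864 + (-196)² - 384*(-196)) + 32347) = -30936*((36864 + 38416 + 75264) + 32347) = -30936*(150544 + 32347) = -30936*182891 = -5657915976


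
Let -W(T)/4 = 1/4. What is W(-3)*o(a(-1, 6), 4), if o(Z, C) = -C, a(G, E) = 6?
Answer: 4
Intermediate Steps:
W(T) = -1 (W(T) = -4/4 = -4*1/4 = -1)
W(-3)*o(a(-1, 6), 4) = -(-1)*4 = -1*(-4) = 4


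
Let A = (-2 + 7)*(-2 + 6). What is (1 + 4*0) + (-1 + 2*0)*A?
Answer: -19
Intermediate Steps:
A = 20 (A = 5*4 = 20)
(1 + 4*0) + (-1 + 2*0)*A = (1 + 4*0) + (-1 + 2*0)*20 = (1 + 0) + (-1 + 0)*20 = 1 - 1*20 = 1 - 20 = -19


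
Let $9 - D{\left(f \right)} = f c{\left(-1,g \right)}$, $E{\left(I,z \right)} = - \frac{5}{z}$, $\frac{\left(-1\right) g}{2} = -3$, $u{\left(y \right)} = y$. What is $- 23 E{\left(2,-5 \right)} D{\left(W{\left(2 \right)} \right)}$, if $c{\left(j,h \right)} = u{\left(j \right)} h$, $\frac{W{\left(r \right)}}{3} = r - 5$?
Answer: $1035$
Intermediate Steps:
$g = 6$ ($g = \left(-2\right) \left(-3\right) = 6$)
$W{\left(r \right)} = -15 + 3 r$ ($W{\left(r \right)} = 3 \left(r - 5\right) = 3 \left(-5 + r\right) = -15 + 3 r$)
$c{\left(j,h \right)} = h j$ ($c{\left(j,h \right)} = j h = h j$)
$D{\left(f \right)} = 9 + 6 f$ ($D{\left(f \right)} = 9 - f 6 \left(-1\right) = 9 - f \left(-6\right) = 9 - - 6 f = 9 + 6 f$)
$- 23 E{\left(2,-5 \right)} D{\left(W{\left(2 \right)} \right)} = - 23 \left(- \frac{5}{-5}\right) \left(9 + 6 \left(-15 + 3 \cdot 2\right)\right) = - 23 \left(\left(-5\right) \left(- \frac{1}{5}\right)\right) \left(9 + 6 \left(-15 + 6\right)\right) = \left(-23\right) 1 \left(9 + 6 \left(-9\right)\right) = - 23 \left(9 - 54\right) = \left(-23\right) \left(-45\right) = 1035$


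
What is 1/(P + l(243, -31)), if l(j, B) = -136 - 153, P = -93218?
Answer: -1/93507 ≈ -1.0694e-5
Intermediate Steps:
l(j, B) = -289
1/(P + l(243, -31)) = 1/(-93218 - 289) = 1/(-93507) = -1/93507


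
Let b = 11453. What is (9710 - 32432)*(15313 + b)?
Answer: -608177052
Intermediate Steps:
(9710 - 32432)*(15313 + b) = (9710 - 32432)*(15313 + 11453) = -22722*26766 = -608177052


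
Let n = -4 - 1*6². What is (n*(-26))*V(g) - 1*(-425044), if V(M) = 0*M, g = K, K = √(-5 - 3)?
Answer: 425044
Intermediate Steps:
K = 2*I*√2 (K = √(-8) = 2*I*√2 ≈ 2.8284*I)
g = 2*I*√2 ≈ 2.8284*I
V(M) = 0
n = -40 (n = -4 - 1*36 = -4 - 36 = -40)
(n*(-26))*V(g) - 1*(-425044) = -40*(-26)*0 - 1*(-425044) = 1040*0 + 425044 = 0 + 425044 = 425044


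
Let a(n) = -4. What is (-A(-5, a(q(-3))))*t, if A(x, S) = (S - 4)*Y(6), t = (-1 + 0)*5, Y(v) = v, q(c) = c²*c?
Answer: -240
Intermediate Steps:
q(c) = c³
t = -5 (t = -1*5 = -5)
A(x, S) = -24 + 6*S (A(x, S) = (S - 4)*6 = (-4 + S)*6 = -24 + 6*S)
(-A(-5, a(q(-3))))*t = -(-24 + 6*(-4))*(-5) = -(-24 - 24)*(-5) = -1*(-48)*(-5) = 48*(-5) = -240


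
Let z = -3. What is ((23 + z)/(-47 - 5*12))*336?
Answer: -6720/107 ≈ -62.804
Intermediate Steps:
((23 + z)/(-47 - 5*12))*336 = ((23 - 3)/(-47 - 5*12))*336 = (20/(-47 - 60))*336 = (20/(-107))*336 = (20*(-1/107))*336 = -20/107*336 = -6720/107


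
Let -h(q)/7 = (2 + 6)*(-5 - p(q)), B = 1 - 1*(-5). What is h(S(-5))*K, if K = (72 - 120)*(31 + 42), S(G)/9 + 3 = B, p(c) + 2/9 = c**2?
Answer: -431954432/3 ≈ -1.4398e+8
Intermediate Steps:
B = 6 (B = 1 + 5 = 6)
p(c) = -2/9 + c**2
S(G) = 27 (S(G) = -27 + 9*6 = -27 + 54 = 27)
h(q) = 2408/9 + 56*q**2 (h(q) = -7*(2 + 6)*(-5 - (-2/9 + q**2)) = -56*(-5 + (2/9 - q**2)) = -56*(-43/9 - q**2) = -7*(-344/9 - 8*q**2) = 2408/9 + 56*q**2)
K = -3504 (K = -48*73 = -3504)
h(S(-5))*K = (2408/9 + 56*27**2)*(-3504) = (2408/9 + 56*729)*(-3504) = (2408/9 + 40824)*(-3504) = (369824/9)*(-3504) = -431954432/3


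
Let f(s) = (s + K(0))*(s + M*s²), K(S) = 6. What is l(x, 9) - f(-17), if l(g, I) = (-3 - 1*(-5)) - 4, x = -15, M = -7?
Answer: -22442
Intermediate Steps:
l(g, I) = -2 (l(g, I) = (-3 + 5) - 4 = 2 - 4 = -2)
f(s) = (6 + s)*(s - 7*s²) (f(s) = (s + 6)*(s - 7*s²) = (6 + s)*(s - 7*s²))
l(x, 9) - f(-17) = -2 - (-17)*(6 - 41*(-17) - 7*(-17)²) = -2 - (-17)*(6 + 697 - 7*289) = -2 - (-17)*(6 + 697 - 2023) = -2 - (-17)*(-1320) = -2 - 1*22440 = -2 - 22440 = -22442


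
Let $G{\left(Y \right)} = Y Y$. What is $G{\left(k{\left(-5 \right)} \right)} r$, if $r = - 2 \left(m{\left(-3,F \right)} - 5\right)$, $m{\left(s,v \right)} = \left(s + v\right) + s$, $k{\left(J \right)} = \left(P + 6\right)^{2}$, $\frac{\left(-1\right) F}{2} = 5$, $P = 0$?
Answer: $54432$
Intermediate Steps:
$F = -10$ ($F = \left(-2\right) 5 = -10$)
$k{\left(J \right)} = 36$ ($k{\left(J \right)} = \left(0 + 6\right)^{2} = 6^{2} = 36$)
$G{\left(Y \right)} = Y^{2}$
$m{\left(s,v \right)} = v + 2 s$
$r = 42$ ($r = - 2 \left(\left(-10 + 2 \left(-3\right)\right) - 5\right) = - 2 \left(\left(-10 - 6\right) - 5\right) = - 2 \left(-16 - 5\right) = \left(-2\right) \left(-21\right) = 42$)
$G{\left(k{\left(-5 \right)} \right)} r = 36^{2} \cdot 42 = 1296 \cdot 42 = 54432$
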